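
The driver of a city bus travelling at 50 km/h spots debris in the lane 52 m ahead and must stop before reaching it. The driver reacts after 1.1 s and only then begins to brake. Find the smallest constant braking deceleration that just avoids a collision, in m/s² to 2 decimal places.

50 km/h ÷ 3.6 = 13.8889 m/s.
Distance covered during reaction = 13.8889 × 1.1 = 15.278 m.
Distance available for braking: 52 − 15.278 = 36.722 m.
v² = 2a·d ⇒ a = v²/(2d) = 13.8889² / (2 × 36.722) = 192.902 / 73.444 = 2.6265 m/s².

Required deceleration ≈ 2.63 m/s²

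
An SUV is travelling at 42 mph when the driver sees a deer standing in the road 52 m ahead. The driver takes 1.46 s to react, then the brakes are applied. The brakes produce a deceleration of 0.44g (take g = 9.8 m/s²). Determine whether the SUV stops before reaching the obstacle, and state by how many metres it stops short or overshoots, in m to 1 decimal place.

42 mph × 0.44704 = 18.7757 m/s.
a = 0.44 × 9.8 = 4.312 m/s².
Reaction distance = 18.7757 × 1.46 = 27.413 m.
Braking distance = v²/(2a) = 352.527 / 8.624 = 40.877 m.
Total stopping distance = 27.413 + 40.877 = 68.290 m, vs 52 m available — it cannot stop in time and overshoots by 68.290 − 52 = 16.290 m.

No — it overshoots by 16.3 m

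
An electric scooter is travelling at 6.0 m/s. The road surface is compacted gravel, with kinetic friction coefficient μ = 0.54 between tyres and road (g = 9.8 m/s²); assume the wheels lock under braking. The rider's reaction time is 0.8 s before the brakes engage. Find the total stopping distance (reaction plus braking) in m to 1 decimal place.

a = μg = 0.54 × 9.8 = 5.292 m/s².
Reaction distance = v·t_r = 6.0000 × 0.8 = 4.800 m.
Braking distance = v²/(2a) = 6.0000² / (2 × 5.292) = 36.000 / 10.584 = 3.401 m.
Total = 4.800 + 3.401 = 8.201 m.

Total stopping distance ≈ 8.2 m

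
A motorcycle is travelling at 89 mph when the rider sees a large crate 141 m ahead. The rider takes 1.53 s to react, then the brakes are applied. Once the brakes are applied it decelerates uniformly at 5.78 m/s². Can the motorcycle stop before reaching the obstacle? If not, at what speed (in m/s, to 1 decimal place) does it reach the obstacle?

89 mph × 0.44704 = 39.7866 m/s.
Reaction distance = 39.7866 × 1.53 = 60.873 m.
Braking distance needed to stop: v²/(2a) = 1582.974 / 11.560 = 136.935 m, so total needed = 60.873 + 136.935 = 197.808 m > 141 m — it cannot stop.
Distance remaining when braking begins: 141 − 60.873 = 80.127 m.
v² = v₀² − 2a·d = 1582.974 − 2 × 5.780 × 80.127 = 656.706 m²/s².
v = √656.706 = 25.626 m/s.

No — it strikes the obstacle at 25.6 m/s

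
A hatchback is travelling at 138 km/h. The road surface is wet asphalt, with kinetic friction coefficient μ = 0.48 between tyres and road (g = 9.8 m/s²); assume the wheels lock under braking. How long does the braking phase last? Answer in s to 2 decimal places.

138 km/h ÷ 3.6 = 38.3333 m/s.
a = μg = 0.48 × 9.8 = 4.704 m/s².
Braking time = v/a = 38.3333 / 4.704 = 8.149 s.

Braking time ≈ 8.15 s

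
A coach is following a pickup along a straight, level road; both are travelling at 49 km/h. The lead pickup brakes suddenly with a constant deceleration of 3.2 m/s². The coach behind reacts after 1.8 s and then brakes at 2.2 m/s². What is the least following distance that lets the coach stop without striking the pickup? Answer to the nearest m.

Minimum gap ≈ 38 m

49 km/h ÷ 3.6 = 13.6111 m/s.
Leader travels v²/(2a_L) = 185.262 / 6.400 = 28.947 m before stopping.
Follower covers v·t_r = 13.6111 × 1.8 = 24.500 m while reacting, then v²/(2a_F) = 185.262 / 4.400 = 42.105 m while braking, for a total of 24.500 + 42.105 = 66.605 m.
Since a_F ≤ a_L and the follower starts braking later, the follower is never slower than the leader, so the closest approach is when both have stopped.
Minimum gap = 66.605 − 28.947 = 37.658 m.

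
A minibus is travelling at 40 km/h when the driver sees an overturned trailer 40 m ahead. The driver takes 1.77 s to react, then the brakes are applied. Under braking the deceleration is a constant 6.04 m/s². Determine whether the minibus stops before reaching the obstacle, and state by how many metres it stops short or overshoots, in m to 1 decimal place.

Yes — it stops 10.1 m short of the obstacle

40 km/h ÷ 3.6 = 11.1111 m/s.
Reaction distance = 11.1111 × 1.77 = 19.667 m.
Braking distance = v²/(2a) = 123.457 / 12.080 = 10.220 m.
Total stopping distance = 19.667 + 10.220 = 29.887 m, vs 40 m available — it stops with 40 − 29.887 = 10.113 m to spare.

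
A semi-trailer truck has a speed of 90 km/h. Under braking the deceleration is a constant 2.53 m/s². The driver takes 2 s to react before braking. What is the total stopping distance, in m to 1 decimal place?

Total stopping distance ≈ 173.5 m

90 km/h ÷ 3.6 = 25.0000 m/s.
Reaction distance = v·t_r = 25.0000 × 2 = 50.000 m.
Braking distance = v²/(2a) = 25.0000² / (2 × 2.530) = 625.000 / 5.060 = 123.518 m.
Total = 50.000 + 123.518 = 173.518 m.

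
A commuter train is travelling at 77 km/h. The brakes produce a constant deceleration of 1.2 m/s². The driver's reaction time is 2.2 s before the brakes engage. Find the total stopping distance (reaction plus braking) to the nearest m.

77 km/h ÷ 3.6 = 21.3889 m/s.
Reaction distance = v·t_r = 21.3889 × 2.2 = 47.056 m.
Braking distance = v²/(2a) = 21.3889² / (2 × 1.200) = 457.485 / 2.400 = 190.619 m.
Total = 47.056 + 190.619 = 237.675 m.

Total stopping distance ≈ 238 m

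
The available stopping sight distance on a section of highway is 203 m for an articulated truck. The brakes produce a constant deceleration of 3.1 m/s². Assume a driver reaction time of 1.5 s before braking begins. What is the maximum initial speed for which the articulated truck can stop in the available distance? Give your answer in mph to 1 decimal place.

Maximum speed ≈ 69.6 mph

Stopping distance: v·t_r + v²/(2a) = 203 with t_r = 1.5 s and a = 3.100 m/s².
So v² + 9.300 v − 1258.60 = 0.
Positive root: v = −a·t_r + √((a·t_r)² + 2a·d) = −4.650 + √(21.623 + 1258.60) = 31.1302 m/s.
31.1302 m/s ÷ 0.44704 = 69.636 mph.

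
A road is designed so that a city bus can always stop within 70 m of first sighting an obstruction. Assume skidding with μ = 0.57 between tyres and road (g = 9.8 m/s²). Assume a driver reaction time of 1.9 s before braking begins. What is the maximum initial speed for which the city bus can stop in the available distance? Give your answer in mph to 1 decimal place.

a = μg = 0.57 × 9.8 = 5.586 m/s².
Stopping distance: v·t_r + v²/(2a) = 70 with t_r = 1.9 s and a = 5.586 m/s².
So v² + 21.227 v − 782.04 = 0.
Positive root: v = −a·t_r + √((a·t_r)² + 2a·d) = −10.613 + √(112.636 + 782.04) = 19.2981 m/s.
19.2981 m/s ÷ 0.44704 = 43.169 mph.

Maximum speed ≈ 43.2 mph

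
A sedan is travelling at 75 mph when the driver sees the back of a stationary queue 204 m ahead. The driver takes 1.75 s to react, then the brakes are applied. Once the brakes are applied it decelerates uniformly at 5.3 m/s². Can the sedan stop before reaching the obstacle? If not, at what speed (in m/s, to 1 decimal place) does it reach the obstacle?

75 mph × 0.44704 = 33.5280 m/s.
Reaction distance = 33.5280 × 1.75 = 58.674 m.
Braking distance = v²/(2a) = 1124.127 / 10.600 = 106.050 m.
Total stopping distance = 58.674 + 106.050 = 164.724 m, vs 204 m available — it stops with 204 − 164.724 = 39.276 m to spare.

Yes — it stops about 39.3 m short of the obstacle, so it never reaches it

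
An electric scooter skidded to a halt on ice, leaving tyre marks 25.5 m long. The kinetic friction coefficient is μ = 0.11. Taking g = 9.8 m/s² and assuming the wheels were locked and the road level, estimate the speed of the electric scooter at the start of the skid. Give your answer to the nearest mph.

Initial speed ≈ 17 mph

Deceleration a = μg = 0.11 × 9.8 = 1.078 m/s².
v = √(2a·d) = √(2 × 1.078 × 25.5) = √54.978 = 7.4147 m/s.
= 7.4147 ÷ 0.44704 = 16.586 mph.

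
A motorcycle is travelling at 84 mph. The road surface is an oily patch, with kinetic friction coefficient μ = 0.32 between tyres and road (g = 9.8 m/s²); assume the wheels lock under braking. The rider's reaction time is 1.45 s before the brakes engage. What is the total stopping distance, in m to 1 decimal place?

Total stopping distance ≈ 279.3 m

84 mph × 0.44704 = 37.5514 m/s.
a = μg = 0.32 × 9.8 = 3.136 m/s².
Reaction distance = v·t_r = 37.5514 × 1.45 = 54.450 m.
Braking distance = v²/(2a) = 37.5514² / (2 × 3.136) = 1410.108 / 6.272 = 224.826 m.
Total = 54.450 + 224.826 = 279.276 m.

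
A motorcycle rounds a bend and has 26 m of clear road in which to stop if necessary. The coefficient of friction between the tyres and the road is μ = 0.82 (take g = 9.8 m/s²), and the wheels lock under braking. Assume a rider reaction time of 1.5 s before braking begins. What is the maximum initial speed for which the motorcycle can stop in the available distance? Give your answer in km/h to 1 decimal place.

a = μg = 0.82 × 9.8 = 8.036 m/s².
Stopping distance: v·t_r + v²/(2a) = 26 with t_r = 1.5 s and a = 8.036 m/s².
So v² + 24.108 v − 417.87 = 0.
Positive root: v = −a·t_r + √((a·t_r)² + 2a·d) = −12.054 + √(145.299 + 417.87) = 11.6772 m/s.
11.6772 m/s × 3.6 = 42.038 km/h.

Maximum speed ≈ 42.0 km/h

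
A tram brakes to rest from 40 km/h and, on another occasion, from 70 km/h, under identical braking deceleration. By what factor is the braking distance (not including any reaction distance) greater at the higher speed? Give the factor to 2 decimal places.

Factor ≈ 3.06

Braking distance d = v²/(2a), so with a fixed, d ∝ v².
Factor = (70/40)² = 1.7500² = 3.0625.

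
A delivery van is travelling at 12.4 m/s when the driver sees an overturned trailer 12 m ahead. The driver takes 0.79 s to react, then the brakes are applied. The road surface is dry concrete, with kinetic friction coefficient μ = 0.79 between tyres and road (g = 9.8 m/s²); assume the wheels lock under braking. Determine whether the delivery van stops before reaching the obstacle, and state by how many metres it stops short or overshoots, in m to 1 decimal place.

a = μg = 0.79 × 9.8 = 7.742 m/s².
Reaction distance = 12.4000 × 0.79 = 9.796 m.
Braking distance = v²/(2a) = 153.760 / 15.484 = 9.930 m.
Total stopping distance = 9.796 + 9.930 = 19.726 m, vs 12 m available — it cannot stop in time and overshoots by 19.726 − 12 = 7.726 m.

No — it overshoots by 7.7 m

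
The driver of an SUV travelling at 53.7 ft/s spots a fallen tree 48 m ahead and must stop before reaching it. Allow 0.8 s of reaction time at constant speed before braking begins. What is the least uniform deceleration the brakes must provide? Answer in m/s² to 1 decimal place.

Required deceleration ≈ 3.8 m/s²

53.7 ft/s × 0.3048 = 16.3678 m/s.
Distance covered during reaction = 16.3678 × 0.8 = 13.094 m.
Distance available for braking: 48 − 13.094 = 34.906 m.
v² = 2a·d ⇒ a = v²/(2d) = 16.3678² / (2 × 34.906) = 267.905 / 69.812 = 3.8375 m/s².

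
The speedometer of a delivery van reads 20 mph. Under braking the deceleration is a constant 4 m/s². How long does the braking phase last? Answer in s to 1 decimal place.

Braking time ≈ 2.2 s

20 mph × 0.44704 = 8.9408 m/s.
Braking time = v/a = 8.9408 / 4.000 = 2.235 s.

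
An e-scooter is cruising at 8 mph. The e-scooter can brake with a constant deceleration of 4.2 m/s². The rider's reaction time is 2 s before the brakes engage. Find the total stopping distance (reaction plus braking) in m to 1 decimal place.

8 mph × 0.44704 = 3.5763 m/s.
Reaction distance = v·t_r = 3.5763 × 2 = 7.153 m.
Braking distance = v²/(2a) = 3.5763² / (2 × 4.200) = 12.790 / 8.400 = 1.523 m.
Total = 7.153 + 1.523 = 8.676 m.

Total stopping distance ≈ 8.7 m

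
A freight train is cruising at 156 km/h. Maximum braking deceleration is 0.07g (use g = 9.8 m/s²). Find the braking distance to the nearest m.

156 km/h ÷ 3.6 = 43.3333 m/s.
a = 0.07 × 9.8 = 0.686 m/s².
Braking distance = v²/(2a) = 43.3333² / (2 × 0.686) = 1877.775 / 1.372 = 1368.641 m.

Braking distance ≈ 1369 m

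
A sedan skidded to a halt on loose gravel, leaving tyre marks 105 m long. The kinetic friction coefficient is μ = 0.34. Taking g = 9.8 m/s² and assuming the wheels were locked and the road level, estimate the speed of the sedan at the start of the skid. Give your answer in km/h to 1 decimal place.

Deceleration a = μg = 0.34 × 9.8 = 3.332 m/s².
v = √(2a·d) = √(2 × 3.332 × 105) = √699.720 = 26.4522 m/s.
= 26.4522 × 3.6 = 95.228 km/h.

Initial speed ≈ 95.2 km/h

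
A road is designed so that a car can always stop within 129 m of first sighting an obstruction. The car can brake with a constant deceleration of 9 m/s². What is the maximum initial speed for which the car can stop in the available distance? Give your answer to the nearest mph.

Maximum speed ≈ 108 mph

v²/(2a) = d ⇒ v = √(2 × 9.000 × 129) = √2322.00 = 48.1871 m/s.
48.1871 m/s ÷ 0.44704 = 107.791 mph.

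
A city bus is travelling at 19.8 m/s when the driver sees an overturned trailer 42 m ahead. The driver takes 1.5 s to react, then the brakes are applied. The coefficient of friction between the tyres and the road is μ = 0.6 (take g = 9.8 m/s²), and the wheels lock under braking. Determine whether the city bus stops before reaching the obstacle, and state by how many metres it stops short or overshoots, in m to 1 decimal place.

No — it overshoots by 21.0 m

a = μg = 0.6 × 9.8 = 5.880 m/s².
Reaction distance = 19.8000 × 1.5 = 29.700 m.
Braking distance = v²/(2a) = 392.040 / 11.760 = 33.337 m.
Total stopping distance = 29.700 + 33.337 = 63.037 m, vs 42 m available — it cannot stop in time and overshoots by 63.037 − 42 = 21.037 m.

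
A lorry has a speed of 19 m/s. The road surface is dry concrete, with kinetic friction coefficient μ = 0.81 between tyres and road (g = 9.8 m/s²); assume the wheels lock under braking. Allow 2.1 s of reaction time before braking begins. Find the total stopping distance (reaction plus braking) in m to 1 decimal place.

Total stopping distance ≈ 62.6 m

a = μg = 0.81 × 9.8 = 7.938 m/s².
Reaction distance = v·t_r = 19.0000 × 2.1 = 39.900 m.
Braking distance = v²/(2a) = 19.0000² / (2 × 7.938) = 361.000 / 15.876 = 22.739 m.
Total = 39.900 + 22.739 = 62.639 m.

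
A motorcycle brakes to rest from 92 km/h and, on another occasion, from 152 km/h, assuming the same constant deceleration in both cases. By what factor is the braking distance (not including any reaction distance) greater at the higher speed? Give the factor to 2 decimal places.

Braking distance d = v²/(2a), so with a fixed, d ∝ v².
Factor = (152/92)² = 1.6522² = 2.7298.

Factor ≈ 2.73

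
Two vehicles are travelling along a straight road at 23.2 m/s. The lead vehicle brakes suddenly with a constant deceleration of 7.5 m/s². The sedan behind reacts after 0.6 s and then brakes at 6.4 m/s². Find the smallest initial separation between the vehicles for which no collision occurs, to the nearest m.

Leader travels v²/(2a_L) = 538.240 / 15.000 = 35.883 m before stopping.
Follower covers v·t_r = 23.2000 × 0.6 = 13.920 m while reacting, then v²/(2a_F) = 538.240 / 12.800 = 42.050 m while braking, for a total of 13.920 + 42.050 = 55.970 m.
Since a_F ≤ a_L and the follower starts braking later, the follower is never slower than the leader, so the closest approach is when both have stopped.
Minimum gap = 55.970 − 35.883 = 20.087 m.

Minimum gap ≈ 20 m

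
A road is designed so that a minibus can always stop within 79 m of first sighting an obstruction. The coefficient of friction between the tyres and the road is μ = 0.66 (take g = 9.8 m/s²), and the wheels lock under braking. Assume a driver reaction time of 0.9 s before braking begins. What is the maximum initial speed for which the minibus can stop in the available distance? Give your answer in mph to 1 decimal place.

Maximum speed ≈ 59.7 mph

a = μg = 0.66 × 9.8 = 6.468 m/s².
Stopping distance: v·t_r + v²/(2a) = 79 with t_r = 0.9 s and a = 6.468 m/s².
So v² + 11.642 v − 1021.94 = 0.
Positive root: v = −a·t_r + √((a·t_r)² + 2a·d) = −5.821 + √(33.884 + 1021.94) = 26.6724 m/s.
26.6724 m/s ÷ 0.44704 = 59.664 mph.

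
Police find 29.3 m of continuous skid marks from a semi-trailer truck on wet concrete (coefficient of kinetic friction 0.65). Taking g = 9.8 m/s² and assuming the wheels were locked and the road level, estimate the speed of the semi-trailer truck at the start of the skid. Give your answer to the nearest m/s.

Deceleration a = μg = 0.65 × 9.8 = 6.370 m/s².
v = √(2a·d) = √(2 × 6.370 × 29.3) = √373.282 = 19.3205 m/s.

Initial speed ≈ 19 m/s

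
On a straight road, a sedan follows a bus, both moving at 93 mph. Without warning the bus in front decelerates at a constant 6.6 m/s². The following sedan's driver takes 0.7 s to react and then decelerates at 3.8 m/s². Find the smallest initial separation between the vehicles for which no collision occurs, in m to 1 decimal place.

93 mph × 0.44704 = 41.5747 m/s.
Leader travels v²/(2a_L) = 1728.456 / 13.200 = 130.944 m before stopping.
Follower covers v·t_r = 41.5747 × 0.7 = 29.102 m while reacting, then v²/(2a_F) = 1728.456 / 7.600 = 227.428 m while braking, for a total of 29.102 + 227.428 = 256.530 m.
Since a_F ≤ a_L and the follower starts braking later, the follower is never slower than the leader, so the closest approach is when both have stopped.
Minimum gap = 256.530 − 130.944 = 125.586 m.

Minimum gap ≈ 125.6 m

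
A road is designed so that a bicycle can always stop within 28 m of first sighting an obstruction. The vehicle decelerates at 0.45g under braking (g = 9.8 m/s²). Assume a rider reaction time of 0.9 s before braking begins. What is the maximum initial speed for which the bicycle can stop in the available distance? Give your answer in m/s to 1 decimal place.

a = 0.45 × 9.8 = 4.410 m/s².
Stopping distance: v·t_r + v²/(2a) = 28 with t_r = 0.9 s and a = 4.410 m/s².
So v² + 7.938 v − 246.96 = 0.
Positive root: v = −a·t_r + √((a·t_r)² + 2a·d) = −3.969 + √(15.753 + 246.96) = 12.2394 m/s.

Maximum speed ≈ 12.2 m/s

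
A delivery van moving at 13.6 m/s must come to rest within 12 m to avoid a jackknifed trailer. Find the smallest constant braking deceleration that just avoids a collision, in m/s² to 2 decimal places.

Required deceleration ≈ 7.71 m/s²

v² = 2a·d ⇒ a = v²/(2d) = 13.6000² / (2 × 12.000) = 184.960 / 24.000 = 7.7067 m/s².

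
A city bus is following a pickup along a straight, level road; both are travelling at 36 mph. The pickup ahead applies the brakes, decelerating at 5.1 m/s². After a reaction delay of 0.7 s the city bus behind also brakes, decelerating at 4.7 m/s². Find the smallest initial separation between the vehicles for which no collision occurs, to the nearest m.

36 mph × 0.44704 = 16.0934 m/s.
Leader travels v²/(2a_L) = 258.998 / 10.200 = 25.392 m before stopping.
Follower covers v·t_r = 16.0934 × 0.7 = 11.265 m while reacting, then v²/(2a_F) = 258.998 / 9.400 = 27.553 m while braking, for a total of 11.265 + 27.553 = 38.818 m.
Since a_F ≤ a_L and the follower starts braking later, the follower is never slower than the leader, so the closest approach is when both have stopped.
Minimum gap = 38.818 − 25.392 = 13.426 m.

Minimum gap ≈ 13 m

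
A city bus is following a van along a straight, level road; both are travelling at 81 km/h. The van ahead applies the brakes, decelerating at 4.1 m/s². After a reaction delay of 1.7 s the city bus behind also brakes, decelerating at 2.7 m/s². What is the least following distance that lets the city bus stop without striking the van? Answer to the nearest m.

81 km/h ÷ 3.6 = 22.5000 m/s.
Leader travels v²/(2a_L) = 506.250 / 8.200 = 61.738 m before stopping.
Follower covers v·t_r = 22.5000 × 1.7 = 38.250 m while reacting, then v²/(2a_F) = 506.250 / 5.400 = 93.750 m while braking, for a total of 38.250 + 93.750 = 132.000 m.
Since a_F ≤ a_L and the follower starts braking later, the follower is never slower than the leader, so the closest approach is when both have stopped.
Minimum gap = 132.000 − 61.738 = 70.262 m.

Minimum gap ≈ 70 m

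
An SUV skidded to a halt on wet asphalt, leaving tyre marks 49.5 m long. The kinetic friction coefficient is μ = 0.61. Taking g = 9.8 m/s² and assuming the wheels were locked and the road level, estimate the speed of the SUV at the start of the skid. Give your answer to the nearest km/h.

Deceleration a = μg = 0.61 × 9.8 = 5.978 m/s².
v = √(2a·d) = √(2 × 5.978 × 49.5) = √591.822 = 24.3274 m/s.
= 24.3274 × 3.6 = 87.579 km/h.

Initial speed ≈ 88 km/h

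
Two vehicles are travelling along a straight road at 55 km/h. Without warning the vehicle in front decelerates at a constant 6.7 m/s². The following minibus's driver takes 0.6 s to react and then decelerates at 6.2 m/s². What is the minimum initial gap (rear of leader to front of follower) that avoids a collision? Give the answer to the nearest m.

55 km/h ÷ 3.6 = 15.2778 m/s.
Leader travels v²/(2a_L) = 233.411 / 13.400 = 17.419 m before stopping.
Follower covers v·t_r = 15.2778 × 0.6 = 9.167 m while reacting, then v²/(2a_F) = 233.411 / 12.400 = 18.823 m while braking, for a total of 9.167 + 18.823 = 27.990 m.
Since a_F ≤ a_L and the follower starts braking later, the follower is never slower than the leader, so the closest approach is when both have stopped.
Minimum gap = 27.990 − 17.419 = 10.571 m.

Minimum gap ≈ 11 m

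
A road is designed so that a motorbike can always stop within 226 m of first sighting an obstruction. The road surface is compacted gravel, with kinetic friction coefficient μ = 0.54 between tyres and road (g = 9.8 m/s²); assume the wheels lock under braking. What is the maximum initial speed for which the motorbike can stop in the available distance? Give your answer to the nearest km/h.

a = μg = 0.54 × 9.8 = 5.292 m/s².
v²/(2a) = d ⇒ v = √(2 × 5.292 × 226) = √2391.98 = 48.9079 m/s.
48.9079 m/s × 3.6 = 176.068 km/h.

Maximum speed ≈ 176 km/h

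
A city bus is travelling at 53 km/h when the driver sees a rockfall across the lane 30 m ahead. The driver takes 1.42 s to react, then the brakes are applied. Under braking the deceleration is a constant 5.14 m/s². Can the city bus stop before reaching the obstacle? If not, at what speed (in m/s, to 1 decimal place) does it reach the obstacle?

53 km/h ÷ 3.6 = 14.7222 m/s.
Reaction distance = 14.7222 × 1.42 = 20.906 m.
Braking distance needed to stop: v²/(2a) = 216.743 / 10.280 = 21.084 m, so total needed = 20.906 + 21.084 = 41.990 m > 30 m — it cannot stop.
Distance remaining when braking begins: 30 − 20.906 = 9.094 m.
v² = v₀² − 2a·d = 216.743 − 2 × 5.140 × 9.094 = 123.257 m²/s².
v = √123.257 = 11.102 m/s.

No — it strikes the obstacle at 11.1 m/s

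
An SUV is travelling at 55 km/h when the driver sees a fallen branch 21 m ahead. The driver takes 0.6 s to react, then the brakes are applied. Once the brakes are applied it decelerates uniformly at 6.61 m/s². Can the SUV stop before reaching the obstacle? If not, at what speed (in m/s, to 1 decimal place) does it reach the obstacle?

No — it strikes the obstacle at 8.8 m/s

55 km/h ÷ 3.6 = 15.2778 m/s.
Reaction distance = 15.2778 × 0.6 = 9.167 m.
Braking distance needed to stop: v²/(2a) = 233.411 / 13.220 = 17.656 m, so total needed = 9.167 + 17.656 = 26.823 m > 21 m — it cannot stop.
Distance remaining when braking begins: 21 − 9.167 = 11.833 m.
v² = v₀² − 2a·d = 233.411 − 2 × 6.610 × 11.833 = 76.979 m²/s².
v = √76.979 = 8.774 m/s.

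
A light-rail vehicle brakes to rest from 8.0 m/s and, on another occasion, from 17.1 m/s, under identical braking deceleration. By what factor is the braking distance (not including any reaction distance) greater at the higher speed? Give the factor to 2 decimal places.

Braking distance d = v²/(2a), so with a fixed, d ∝ v².
Factor = (17.1/8.0)² = 2.1375² = 4.5689.

Factor ≈ 4.57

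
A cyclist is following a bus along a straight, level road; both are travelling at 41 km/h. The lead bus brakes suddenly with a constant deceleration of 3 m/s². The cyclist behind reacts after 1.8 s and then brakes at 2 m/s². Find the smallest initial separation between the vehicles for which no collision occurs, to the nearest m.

41 km/h ÷ 3.6 = 11.3889 m/s.
Leader travels v²/(2a_L) = 129.707 / 6.000 = 21.618 m before stopping.
Follower covers v·t_r = 11.3889 × 1.8 = 20.500 m while reacting, then v²/(2a_F) = 129.707 / 4.000 = 32.427 m while braking, for a total of 20.500 + 32.427 = 52.927 m.
Since a_F ≤ a_L and the follower starts braking later, the follower is never slower than the leader, so the closest approach is when both have stopped.
Minimum gap = 52.927 − 21.618 = 31.309 m.

Minimum gap ≈ 31 m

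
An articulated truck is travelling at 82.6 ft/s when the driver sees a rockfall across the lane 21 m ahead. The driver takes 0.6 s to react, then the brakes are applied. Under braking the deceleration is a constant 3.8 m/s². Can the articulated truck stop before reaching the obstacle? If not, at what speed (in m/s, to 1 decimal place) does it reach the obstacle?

82.6 ft/s × 0.3048 = 25.1765 m/s.
Reaction distance = 25.1765 × 0.6 = 15.106 m.
Braking distance needed to stop: v²/(2a) = 633.856 / 7.600 = 83.402 m, so total needed = 15.106 + 83.402 = 98.508 m > 21 m — it cannot stop.
Distance remaining when braking begins: 21 − 15.106 = 5.894 m.
v² = v₀² − 2a·d = 633.856 − 2 × 3.800 × 5.894 = 589.062 m²/s².
v = √589.062 = 24.271 m/s.

No — it strikes the obstacle at 24.3 m/s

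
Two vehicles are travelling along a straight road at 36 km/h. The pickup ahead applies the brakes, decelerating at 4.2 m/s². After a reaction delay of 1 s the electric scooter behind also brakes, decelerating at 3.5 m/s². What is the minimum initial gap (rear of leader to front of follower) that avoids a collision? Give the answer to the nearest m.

Minimum gap ≈ 12 m

36 km/h ÷ 3.6 = 10.0000 m/s.
Leader travels v²/(2a_L) = 100.000 / 8.400 = 11.905 m before stopping.
Follower covers v·t_r = 10.0000 × 1 = 10.000 m while reacting, then v²/(2a_F) = 100.000 / 7.000 = 14.286 m while braking, for a total of 10.000 + 14.286 = 24.286 m.
Since a_F ≤ a_L and the follower starts braking later, the follower is never slower than the leader, so the closest approach is when both have stopped.
Minimum gap = 24.286 − 11.905 = 12.381 m.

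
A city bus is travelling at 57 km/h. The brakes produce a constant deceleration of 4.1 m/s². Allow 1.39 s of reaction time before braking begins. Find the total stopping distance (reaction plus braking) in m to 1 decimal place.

Total stopping distance ≈ 52.6 m

57 km/h ÷ 3.6 = 15.8333 m/s.
Reaction distance = v·t_r = 15.8333 × 1.39 = 22.008 m.
Braking distance = v²/(2a) = 15.8333² / (2 × 4.100) = 250.693 / 8.200 = 30.572 m.
Total = 22.008 + 30.572 = 52.580 m.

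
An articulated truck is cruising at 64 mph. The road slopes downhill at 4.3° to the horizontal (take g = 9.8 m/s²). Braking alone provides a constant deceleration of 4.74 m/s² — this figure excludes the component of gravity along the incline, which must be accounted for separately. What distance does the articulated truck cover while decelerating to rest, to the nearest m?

64 mph × 0.44704 = 28.6106 m/s.
Gravity along the downhill slope reduces the braking deceleration: a_eff = 4.740 − 9.8·sin 4.3° = 4.740 − 0.735 = 4.005 m/s².
Braking distance = v²/(2a) = 28.6106² / (2 × 4.005) = 818.566 / 8.010 = 102.193 m.

Braking distance ≈ 102 m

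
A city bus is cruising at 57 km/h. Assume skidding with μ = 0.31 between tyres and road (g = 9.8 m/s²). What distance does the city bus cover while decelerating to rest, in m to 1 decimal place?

Braking distance ≈ 41.3 m

57 km/h ÷ 3.6 = 15.8333 m/s.
a = μg = 0.31 × 9.8 = 3.038 m/s².
Braking distance = v²/(2a) = 15.8333² / (2 × 3.038) = 250.693 / 6.076 = 41.260 m.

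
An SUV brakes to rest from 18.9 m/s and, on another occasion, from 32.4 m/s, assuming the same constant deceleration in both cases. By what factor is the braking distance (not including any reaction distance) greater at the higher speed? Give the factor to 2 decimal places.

Braking distance d = v²/(2a), so with a fixed, d ∝ v².
Factor = (32.4/18.9)² = 1.7143² = 2.9388.

Factor ≈ 2.94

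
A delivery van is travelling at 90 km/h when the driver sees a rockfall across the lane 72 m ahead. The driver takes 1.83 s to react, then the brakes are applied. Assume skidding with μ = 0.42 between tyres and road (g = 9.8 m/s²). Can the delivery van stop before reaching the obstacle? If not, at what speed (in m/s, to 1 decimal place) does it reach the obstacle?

No — it strikes the obstacle at 20.2 m/s

90 km/h ÷ 3.6 = 25.0000 m/s.
a = μg = 0.42 × 9.8 = 4.116 m/s².
Reaction distance = 25.0000 × 1.83 = 45.750 m.
Braking distance needed to stop: v²/(2a) = 625.000 / 8.232 = 75.923 m, so total needed = 45.750 + 75.923 = 121.673 m > 72 m — it cannot stop.
Distance remaining when braking begins: 72 − 45.750 = 26.250 m.
v² = v₀² − 2a·d = 625.000 − 2 × 4.116 × 26.250 = 408.910 m²/s².
v = √408.910 = 20.222 m/s.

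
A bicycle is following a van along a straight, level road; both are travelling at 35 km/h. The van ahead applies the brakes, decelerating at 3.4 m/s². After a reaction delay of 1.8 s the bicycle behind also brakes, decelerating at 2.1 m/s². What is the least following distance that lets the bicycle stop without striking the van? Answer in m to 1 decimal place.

Minimum gap ≈ 26.1 m

35 km/h ÷ 3.6 = 9.7222 m/s.
Leader travels v²/(2a_L) = 94.521 / 6.800 = 13.900 m before stopping.
Follower covers v·t_r = 9.7222 × 1.8 = 17.500 m while reacting, then v²/(2a_F) = 94.521 / 4.200 = 22.505 m while braking, for a total of 17.500 + 22.505 = 40.005 m.
Since a_F ≤ a_L and the follower starts braking later, the follower is never slower than the leader, so the closest approach is when both have stopped.
Minimum gap = 40.005 − 13.900 = 26.105 m.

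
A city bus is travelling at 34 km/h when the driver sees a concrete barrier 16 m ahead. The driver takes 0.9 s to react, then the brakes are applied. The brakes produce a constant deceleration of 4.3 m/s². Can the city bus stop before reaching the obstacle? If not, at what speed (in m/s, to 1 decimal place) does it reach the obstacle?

No — it strikes the obstacle at 5.0 m/s

34 km/h ÷ 3.6 = 9.4444 m/s.
Reaction distance = 9.4444 × 0.9 = 8.500 m.
Braking distance needed to stop: v²/(2a) = 89.197 / 8.600 = 10.372 m, so total needed = 8.500 + 10.372 = 18.872 m > 16 m — it cannot stop.
Distance remaining when braking begins: 16 − 8.500 = 7.500 m.
v² = v₀² − 2a·d = 89.197 − 2 × 4.300 × 7.500 = 24.697 m²/s².
v = √24.697 = 4.970 m/s.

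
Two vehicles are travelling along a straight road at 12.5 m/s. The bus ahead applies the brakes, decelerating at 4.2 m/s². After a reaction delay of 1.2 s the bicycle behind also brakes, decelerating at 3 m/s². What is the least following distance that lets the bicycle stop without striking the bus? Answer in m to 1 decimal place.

Minimum gap ≈ 22.4 m

Leader travels v²/(2a_L) = 156.250 / 8.400 = 18.601 m before stopping.
Follower covers v·t_r = 12.5000 × 1.2 = 15.000 m while reacting, then v²/(2a_F) = 156.250 / 6.000 = 26.042 m while braking, for a total of 15.000 + 26.042 = 41.042 m.
Since a_F ≤ a_L and the follower starts braking later, the follower is never slower than the leader, so the closest approach is when both have stopped.
Minimum gap = 41.042 − 18.601 = 22.441 m.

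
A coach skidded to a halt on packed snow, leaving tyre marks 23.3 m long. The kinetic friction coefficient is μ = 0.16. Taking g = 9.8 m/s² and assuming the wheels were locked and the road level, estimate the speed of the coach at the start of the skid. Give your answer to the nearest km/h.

Initial speed ≈ 31 km/h

Deceleration a = μg = 0.16 × 9.8 = 1.568 m/s².
v = √(2a·d) = √(2 × 1.568 × 23.3) = √73.069 = 8.5480 m/s.
= 8.5480 × 3.6 = 30.773 km/h.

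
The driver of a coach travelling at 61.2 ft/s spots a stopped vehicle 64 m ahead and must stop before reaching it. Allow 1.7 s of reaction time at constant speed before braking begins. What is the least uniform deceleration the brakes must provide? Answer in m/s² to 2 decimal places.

Required deceleration ≈ 5.39 m/s²

61.2 ft/s × 0.3048 = 18.6538 m/s.
Distance covered during reaction = 18.6538 × 1.7 = 31.711 m.
Distance available for braking: 64 − 31.711 = 32.289 m.
v² = 2a·d ⇒ a = v²/(2d) = 18.6538² / (2 × 32.289) = 347.964 / 64.578 = 5.3883 m/s².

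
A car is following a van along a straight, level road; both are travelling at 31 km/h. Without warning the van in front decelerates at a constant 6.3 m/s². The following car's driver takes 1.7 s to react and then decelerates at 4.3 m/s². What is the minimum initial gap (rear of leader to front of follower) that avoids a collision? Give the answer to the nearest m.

31 km/h ÷ 3.6 = 8.6111 m/s.
Leader travels v²/(2a_L) = 74.151 / 12.600 = 5.885 m before stopping.
Follower covers v·t_r = 8.6111 × 1.7 = 14.639 m while reacting, then v²/(2a_F) = 74.151 / 8.600 = 8.622 m while braking, for a total of 14.639 + 8.622 = 23.261 m.
Since a_F ≤ a_L and the follower starts braking later, the follower is never slower than the leader, so the closest approach is when both have stopped.
Minimum gap = 23.261 − 5.885 = 17.376 m.

Minimum gap ≈ 17 m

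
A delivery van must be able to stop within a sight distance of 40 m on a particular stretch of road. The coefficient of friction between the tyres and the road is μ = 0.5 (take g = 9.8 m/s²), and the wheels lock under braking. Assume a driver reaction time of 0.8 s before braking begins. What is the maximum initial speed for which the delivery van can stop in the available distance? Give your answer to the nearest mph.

a = μg = 0.5 × 9.8 = 4.900 m/s².
Stopping distance: v·t_r + v²/(2a) = 40 with t_r = 0.8 s and a = 4.900 m/s².
So v² + 7.840 v − 392.00 = 0.
Positive root: v = −a·t_r + √((a·t_r)² + 2a·d) = −3.920 + √(15.366 + 392.00) = 16.2633 m/s.
16.2633 m/s ÷ 0.44704 = 36.380 mph.

Maximum speed ≈ 36 mph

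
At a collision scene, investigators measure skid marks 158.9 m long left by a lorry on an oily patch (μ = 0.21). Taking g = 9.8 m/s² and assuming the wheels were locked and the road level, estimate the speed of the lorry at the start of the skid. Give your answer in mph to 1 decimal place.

Deceleration a = μg = 0.21 × 9.8 = 2.058 m/s².
v = √(2a·d) = √(2 × 2.058 × 158.9) = √654.032 = 25.5740 m/s.
= 25.5740 ÷ 0.44704 = 57.207 mph.

Initial speed ≈ 57.2 mph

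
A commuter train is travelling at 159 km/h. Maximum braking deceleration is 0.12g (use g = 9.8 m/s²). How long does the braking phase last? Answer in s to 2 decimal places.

159 km/h ÷ 3.6 = 44.1667 m/s.
a = 0.12 × 9.8 = 1.176 m/s².
Braking time = v/a = 44.1667 / 1.176 = 37.557 s.

Braking time ≈ 37.56 s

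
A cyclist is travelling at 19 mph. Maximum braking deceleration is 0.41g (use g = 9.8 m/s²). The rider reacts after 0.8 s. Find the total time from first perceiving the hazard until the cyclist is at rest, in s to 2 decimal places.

19 mph × 0.44704 = 8.4938 m/s.
a = 0.41 × 9.8 = 4.018 m/s².
Braking time = v/a = 8.4938 / 4.018 = 2.114 s.
Total = 0.8 + 2.114 = 2.914 s.

Total time ≈ 2.91 s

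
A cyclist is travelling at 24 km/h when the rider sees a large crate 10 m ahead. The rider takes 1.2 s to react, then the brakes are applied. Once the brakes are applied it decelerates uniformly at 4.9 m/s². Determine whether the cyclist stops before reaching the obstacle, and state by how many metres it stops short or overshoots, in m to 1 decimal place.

24 km/h ÷ 3.6 = 6.6667 m/s.
Reaction distance = 6.6667 × 1.2 = 8.000 m.
Braking distance = v²/(2a) = 44.445 / 9.800 = 4.535 m.
Total stopping distance = 8.000 + 4.535 = 12.535 m, vs 10 m available — it cannot stop in time and overshoots by 12.535 − 10 = 2.535 m.

No — it overshoots by 2.5 m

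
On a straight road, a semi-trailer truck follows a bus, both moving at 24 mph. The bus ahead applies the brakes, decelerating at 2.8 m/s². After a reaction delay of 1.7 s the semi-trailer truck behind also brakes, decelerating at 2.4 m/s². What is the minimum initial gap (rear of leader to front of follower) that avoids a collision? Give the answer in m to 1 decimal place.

Minimum gap ≈ 21.7 m

24 mph × 0.44704 = 10.7290 m/s.
Leader travels v²/(2a_L) = 115.111 / 5.600 = 20.556 m before stopping.
Follower covers v·t_r = 10.7290 × 1.7 = 18.239 m while reacting, then v²/(2a_F) = 115.111 / 4.800 = 23.981 m while braking, for a total of 18.239 + 23.981 = 42.220 m.
Since a_F ≤ a_L and the follower starts braking later, the follower is never slower than the leader, so the closest approach is when both have stopped.
Minimum gap = 42.220 − 20.556 = 21.664 m.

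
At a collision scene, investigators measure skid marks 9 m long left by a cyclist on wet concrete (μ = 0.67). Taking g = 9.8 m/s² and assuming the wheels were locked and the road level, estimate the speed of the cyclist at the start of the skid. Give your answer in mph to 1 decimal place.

Deceleration a = μg = 0.67 × 9.8 = 6.566 m/s².
v = √(2a·d) = √(2 × 6.566 × 9) = √118.188 = 10.8714 m/s.
= 10.8714 ÷ 0.44704 = 24.319 mph.

Initial speed ≈ 24.3 mph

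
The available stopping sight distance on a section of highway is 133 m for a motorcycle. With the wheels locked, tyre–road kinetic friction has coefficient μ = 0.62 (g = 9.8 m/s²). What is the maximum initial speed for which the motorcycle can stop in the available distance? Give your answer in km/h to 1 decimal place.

a = μg = 0.62 × 9.8 = 6.076 m/s².
v²/(2a) = d ⇒ v = √(2 × 6.076 × 133) = √1616.22 = 40.2022 m/s.
40.2022 m/s × 3.6 = 144.728 km/h.

Maximum speed ≈ 144.7 km/h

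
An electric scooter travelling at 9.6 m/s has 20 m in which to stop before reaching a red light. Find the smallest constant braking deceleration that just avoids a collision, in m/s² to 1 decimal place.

v² = 2a·d ⇒ a = v²/(2d) = 9.6000² / (2 × 20.000) = 92.160 / 40.000 = 2.3040 m/s².

Required deceleration ≈ 2.3 m/s²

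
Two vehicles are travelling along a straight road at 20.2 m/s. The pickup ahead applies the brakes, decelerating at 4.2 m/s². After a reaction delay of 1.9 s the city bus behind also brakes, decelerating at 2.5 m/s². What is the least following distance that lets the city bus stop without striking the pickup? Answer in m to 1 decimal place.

Minimum gap ≈ 71.4 m

Leader travels v²/(2a_L) = 408.040 / 8.400 = 48.576 m before stopping.
Follower covers v·t_r = 20.2000 × 1.9 = 38.380 m while reacting, then v²/(2a_F) = 408.040 / 5.000 = 81.608 m while braking, for a total of 38.380 + 81.608 = 119.988 m.
Since a_F ≤ a_L and the follower starts braking later, the follower is never slower than the leader, so the closest approach is when both have stopped.
Minimum gap = 119.988 − 48.576 = 71.412 m.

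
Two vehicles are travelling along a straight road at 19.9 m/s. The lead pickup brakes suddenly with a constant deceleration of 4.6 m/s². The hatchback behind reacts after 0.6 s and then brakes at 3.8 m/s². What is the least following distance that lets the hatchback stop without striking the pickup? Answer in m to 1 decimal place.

Leader travels v²/(2a_L) = 396.010 / 9.200 = 43.045 m before stopping.
Follower covers v·t_r = 19.9000 × 0.6 = 11.940 m while reacting, then v²/(2a_F) = 396.010 / 7.600 = 52.107 m while braking, for a total of 11.940 + 52.107 = 64.047 m.
Since a_F ≤ a_L and the follower starts braking later, the follower is never slower than the leader, so the closest approach is when both have stopped.
Minimum gap = 64.047 − 43.045 = 21.002 m.

Minimum gap ≈ 21.0 m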